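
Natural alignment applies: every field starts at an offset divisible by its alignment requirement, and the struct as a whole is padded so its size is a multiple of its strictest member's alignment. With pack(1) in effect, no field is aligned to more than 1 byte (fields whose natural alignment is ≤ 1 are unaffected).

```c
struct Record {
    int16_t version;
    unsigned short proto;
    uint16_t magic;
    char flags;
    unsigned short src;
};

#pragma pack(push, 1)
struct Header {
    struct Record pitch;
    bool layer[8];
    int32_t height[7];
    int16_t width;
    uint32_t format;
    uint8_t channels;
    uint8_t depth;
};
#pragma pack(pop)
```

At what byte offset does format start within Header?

Record: version at 0 (size 2, align 2) → ends 2; proto at 2 (size 2, align 2) → ends 4; magic at 4 (size 2, align 2) → ends 6; flags at 6 (size 1, align 1) → ends 7; pad 1 to align 2 for src; src at 8 (size 2, align 2) → ends 10; total 10 bytes, alignment 2
pitch at 0 (size 10, align 1) → ends 10
layer at 10 (size 8, align 1) → ends 18
height at 18 (size 28, align 1) → ends 46
width at 46 (size 2, align 1) → ends 48
format at 48 (size 4, align 1) → ends 52

48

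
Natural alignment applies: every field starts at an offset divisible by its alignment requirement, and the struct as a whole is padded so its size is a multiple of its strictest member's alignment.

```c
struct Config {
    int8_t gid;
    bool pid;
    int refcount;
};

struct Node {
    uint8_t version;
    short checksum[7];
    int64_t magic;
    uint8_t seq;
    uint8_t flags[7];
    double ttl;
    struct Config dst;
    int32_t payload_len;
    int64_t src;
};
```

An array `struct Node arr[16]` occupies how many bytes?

1024

Config: 0..1  gid  (1B, 1-aligned); 1..2  pid  (1B, 1-aligned); 2..4  -- padding (2B); 4..8  refcount  (4B, 4-aligned); sizeof = 8, alignof = 4
0..1  version  (1B, 1-aligned)
1..2  -- padding (1B)
2..16  checksum  (14B, 2-aligned)
16..24  magic  (8B, 8-aligned)
24..25  seq  (1B, 1-aligned)
25..32  flags  (7B, 1-aligned)
32..40  ttl  (8B, 8-aligned)
40..48  dst  (8B, 4-aligned)
48..52  payload_len  (4B, 4-aligned)
52..56  -- padding (4B)
56..64  src  (8B, 8-aligned)
sizeof = 64, alignof = 8
array of 16: 16 × 64 = 1024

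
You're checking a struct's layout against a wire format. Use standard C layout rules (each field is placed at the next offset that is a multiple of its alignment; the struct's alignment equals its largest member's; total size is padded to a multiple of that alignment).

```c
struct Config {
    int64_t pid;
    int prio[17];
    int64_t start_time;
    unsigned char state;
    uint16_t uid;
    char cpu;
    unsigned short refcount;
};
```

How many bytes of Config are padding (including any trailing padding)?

6

0..8  pid  (8B, 8-aligned)
8..76  prio  (68B, 4-aligned)
76..80  -- padding (4B)
80..88  start_time  (8B, 8-aligned)
88..89  state  (1B, 1-aligned)
89..90  -- padding (1B)
90..92  uid  (2B, 2-aligned)
92..93  cpu  (1B, 1-aligned)
93..94  -- padding (1B)
94..96  refcount  (2B, 2-aligned)
sizeof = 96, alignof = 8
data bytes 90, size 96 → padding 6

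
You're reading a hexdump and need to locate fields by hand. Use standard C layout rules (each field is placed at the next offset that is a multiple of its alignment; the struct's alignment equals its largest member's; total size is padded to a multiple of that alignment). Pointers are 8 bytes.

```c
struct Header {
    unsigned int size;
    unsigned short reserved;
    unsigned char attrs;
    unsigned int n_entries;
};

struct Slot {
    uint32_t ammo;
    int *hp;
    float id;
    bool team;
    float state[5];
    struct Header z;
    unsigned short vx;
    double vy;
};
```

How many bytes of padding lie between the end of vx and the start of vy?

Header: @0: size [4B, align 4] → 4; @4: reserved [2B, align 2] → 6; @6: attrs [1B, align 1] → 7; +1 pad (align 4); @8: n_entries [4B, align 4] → 12; size 12, align 4
@0: ammo [4B, align 4] → 4
+4 pad (align 8)
@8: hp [8B, align 8] → 16
@16: id [4B, align 4] → 20
@20: team [1B, align 1] → 21
+3 pad (align 4)
@24: state [20B, align 4] → 44
@44: z [12B, align 4] → 56
@56: vx [2B, align 2] → 58
+6 pad (align 8)
@64: vy [8B, align 8] → 72

6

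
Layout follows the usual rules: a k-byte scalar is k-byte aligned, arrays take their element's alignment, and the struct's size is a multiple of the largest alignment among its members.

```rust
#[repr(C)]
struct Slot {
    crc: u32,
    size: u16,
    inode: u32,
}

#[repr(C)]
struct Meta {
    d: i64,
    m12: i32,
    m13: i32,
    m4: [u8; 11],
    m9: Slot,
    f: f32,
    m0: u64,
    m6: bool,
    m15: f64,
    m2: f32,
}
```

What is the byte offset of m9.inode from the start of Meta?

36

Slot: @0: crc [4B, align 4] → 4; @4: size [2B, align 2] → 6; +2 pad (align 4); @8: inode [4B, align 4] → 12; size 12, align 4
@0: d [8B, align 8] → 8
@8: m12 [4B, align 4] → 12
@12: m13 [4B, align 4] → 16
@16: m4 [11B, align 1] → 27
+1 pad (align 4)
@28: m9 [12B, align 4] → 40
within Slot: inode at 8
28 + 8 = 36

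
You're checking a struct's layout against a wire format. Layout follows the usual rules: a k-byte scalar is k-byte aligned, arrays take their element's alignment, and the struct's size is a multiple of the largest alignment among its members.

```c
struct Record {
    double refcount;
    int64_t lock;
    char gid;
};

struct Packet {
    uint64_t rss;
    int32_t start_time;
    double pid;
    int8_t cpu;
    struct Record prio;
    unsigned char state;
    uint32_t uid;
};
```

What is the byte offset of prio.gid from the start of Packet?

48

Record: 0..8  refcount  (8B, 8-aligned); 8..16  lock  (8B, 8-aligned); 16..17  gid  (1B, 1-aligned); 17..24  -- tail padding (7B); sizeof = 24, alignof = 8
0..8  rss  (8B, 8-aligned)
8..12  start_time  (4B, 4-aligned)
12..16  -- padding (4B)
16..24  pid  (8B, 8-aligned)
24..25  cpu  (1B, 1-aligned)
25..32  -- padding (7B)
32..56  prio  (24B, 8-aligned)
within Record: gid at 16
32 + 16 = 48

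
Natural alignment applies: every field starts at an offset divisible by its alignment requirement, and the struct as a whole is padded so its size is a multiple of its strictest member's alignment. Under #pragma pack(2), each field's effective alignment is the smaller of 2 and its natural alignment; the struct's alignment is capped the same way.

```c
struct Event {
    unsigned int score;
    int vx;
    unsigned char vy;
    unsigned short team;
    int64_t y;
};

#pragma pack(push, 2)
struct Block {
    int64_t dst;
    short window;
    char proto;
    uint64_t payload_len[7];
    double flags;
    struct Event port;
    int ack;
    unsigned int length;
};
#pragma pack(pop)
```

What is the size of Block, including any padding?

108

Event: score at 0 (size 4, align 4) → ends 4; vx at 4 (size 4, align 4) → ends 8; vy at 8 (size 1, align 1) → ends 9; pad 1 to align 2 for team; team at 10 (size 2, align 2) → ends 12; pad 4 to align 8 for y; y at 16 (size 8, align 8) → ends 24; total 24 bytes, alignment 8
dst at 0 (size 8, align 2) → ends 8
window at 8 (size 2, align 2) → ends 10
proto at 10 (size 1, align 1) → ends 11
pad 1 to align 2 for payload_len
payload_len at 12 (size 56, align 2) → ends 68
flags at 68 (size 8, align 2) → ends 76
port at 76 (size 24, align 2) → ends 100
ack at 100 (size 4, align 2) → ends 104
length at 104 (size 4, align 2) → ends 108
total 108 bytes, alignment 2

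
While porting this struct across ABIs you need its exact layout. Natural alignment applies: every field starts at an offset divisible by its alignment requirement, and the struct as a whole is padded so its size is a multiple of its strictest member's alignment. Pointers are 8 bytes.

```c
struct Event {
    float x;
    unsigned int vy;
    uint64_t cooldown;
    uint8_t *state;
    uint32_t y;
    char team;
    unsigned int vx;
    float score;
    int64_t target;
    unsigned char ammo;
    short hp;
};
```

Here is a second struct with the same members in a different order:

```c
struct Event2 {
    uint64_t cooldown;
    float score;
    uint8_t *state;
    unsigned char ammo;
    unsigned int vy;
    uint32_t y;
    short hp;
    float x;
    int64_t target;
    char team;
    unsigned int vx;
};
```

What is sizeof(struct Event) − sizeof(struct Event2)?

@0: x [4B, align 4] → 4
@4: vy [4B, align 4] → 8
@8: cooldown [8B, align 8] → 16
@16: state [8B, align 8] → 24
@24: y [4B, align 4] → 28
@28: team [1B, align 1] → 29
+3 pad (align 4)
@32: vx [4B, align 4] → 36
@36: score [4B, align 4] → 40
@40: target [8B, align 8] → 48
@48: ammo [1B, align 1] → 49
+1 pad (align 2)
@50: hp [2B, align 2] → 52
+4 tail pad (align 8)
size 56, align 8
— Event2 —
@0: cooldown [8B, align 8] → 8
@8: score [4B, align 4] → 12
+4 pad (align 8)
@16: state [8B, align 8] → 24
@24: ammo [1B, align 1] → 25
+3 pad (align 4)
@28: vy [4B, align 4] → 32
@32: y [4B, align 4] → 36
@36: hp [2B, align 2] → 38
+2 pad (align 4)
@40: x [4B, align 4] → 44
+4 pad (align 8)
@48: target [8B, align 8] → 56
@56: team [1B, align 1] → 57
+3 pad (align 4)
@60: vx [4B, align 4] → 64
size 64, align 8
56 − 64 = -8

-8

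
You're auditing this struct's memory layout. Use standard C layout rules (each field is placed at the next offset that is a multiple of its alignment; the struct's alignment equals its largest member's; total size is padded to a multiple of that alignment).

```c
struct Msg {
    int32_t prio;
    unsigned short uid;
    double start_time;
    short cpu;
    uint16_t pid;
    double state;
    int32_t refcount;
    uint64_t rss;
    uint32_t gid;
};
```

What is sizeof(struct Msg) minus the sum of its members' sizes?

prio at 0 (size 4, align 4) → ends 4
uid at 4 (size 2, align 2) → ends 6
pad 2 to align 8 for start_time
start_time at 8 (size 8, align 8) → ends 16
cpu at 16 (size 2, align 2) → ends 18
pid at 18 (size 2, align 2) → ends 20
pad 4 to align 8 for state
state at 24 (size 8, align 8) → ends 32
refcount at 32 (size 4, align 4) → ends 36
pad 4 to align 8 for rss
rss at 40 (size 8, align 8) → ends 48
gid at 48 (size 4, align 4) → ends 52
tail pad 4 to reach multiple of 8
total 56 bytes, alignment 8
data bytes 42, size 56 → padding 14

14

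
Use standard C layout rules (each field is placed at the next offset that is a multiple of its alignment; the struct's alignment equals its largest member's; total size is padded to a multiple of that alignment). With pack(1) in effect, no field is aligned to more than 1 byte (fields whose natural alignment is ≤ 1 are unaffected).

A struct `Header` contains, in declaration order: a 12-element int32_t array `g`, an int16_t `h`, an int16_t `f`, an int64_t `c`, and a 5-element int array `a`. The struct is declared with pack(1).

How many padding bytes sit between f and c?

@0: g [48B, align 1] → 48
@48: h [2B, align 1] → 50
@50: f [2B, align 1] → 52
@52: c [8B, align 1] → 60

0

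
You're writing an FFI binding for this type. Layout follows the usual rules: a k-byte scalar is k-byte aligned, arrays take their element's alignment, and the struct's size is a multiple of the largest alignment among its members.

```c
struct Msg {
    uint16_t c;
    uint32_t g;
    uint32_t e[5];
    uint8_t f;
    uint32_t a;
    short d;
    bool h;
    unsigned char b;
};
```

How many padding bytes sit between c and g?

2

@0: c [2B, align 2] → 2
+2 pad (align 4)
@4: g [4B, align 4] → 8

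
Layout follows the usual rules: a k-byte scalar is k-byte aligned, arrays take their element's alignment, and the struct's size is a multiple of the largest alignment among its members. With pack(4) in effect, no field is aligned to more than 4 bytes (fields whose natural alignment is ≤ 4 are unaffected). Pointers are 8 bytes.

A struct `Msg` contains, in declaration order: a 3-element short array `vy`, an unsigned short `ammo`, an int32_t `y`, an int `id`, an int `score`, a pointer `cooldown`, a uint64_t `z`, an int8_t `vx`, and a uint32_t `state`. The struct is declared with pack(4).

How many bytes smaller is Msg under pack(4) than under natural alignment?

natural layout:
  @0: vy [6B, align 2] → 6
  @6: ammo [2B, align 2] → 8
  @8: y [4B, align 4] → 12
  @12: id [4B, align 4] → 16
  @16: score [4B, align 4] → 20
  +4 pad (align 8)
  @24: cooldown [8B, align 8] → 32
  @32: z [8B, align 8] → 40
  @40: vx [1B, align 1] → 41
  +3 pad (align 4)
  @44: state [4B, align 4] → 48
  size 48, align 8
packed(4) layout:
  @0: vy [6B, align 2] → 6
  @6: ammo [2B, align 2] → 8
  @8: y [4B, align 4] → 12
  @12: id [4B, align 4] → 16
  @16: score [4B, align 4] → 20
  @20: cooldown [8B, align 4] → 28
  @28: z [8B, align 4] → 36
  @36: vx [1B, align 1] → 37
  +3 pad (align 4)
  @40: state [4B, align 4] → 44
  size 44, align 4
48 − 44 = 4

4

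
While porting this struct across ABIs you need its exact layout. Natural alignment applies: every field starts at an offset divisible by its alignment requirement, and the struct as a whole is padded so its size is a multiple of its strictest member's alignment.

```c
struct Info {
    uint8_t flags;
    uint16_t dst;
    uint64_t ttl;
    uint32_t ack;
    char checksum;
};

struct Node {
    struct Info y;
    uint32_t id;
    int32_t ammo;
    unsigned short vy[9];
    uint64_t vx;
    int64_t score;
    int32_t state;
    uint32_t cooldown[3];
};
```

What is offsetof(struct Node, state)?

Info: flags at 0 (size 1, align 1) → ends 1; pad 1 to align 2 for dst; dst at 2 (size 2, align 2) → ends 4; pad 4 to align 8 for ttl; ttl at 8 (size 8, align 8) → ends 16; ack at 16 (size 4, align 4) → ends 20; checksum at 20 (size 1, align 1) → ends 21; tail pad 3 to reach multiple of 8; total 24 bytes, alignment 8
y at 0 (size 24, align 8) → ends 24
id at 24 (size 4, align 4) → ends 28
ammo at 28 (size 4, align 4) → ends 32
vy at 32 (size 18, align 2) → ends 50
pad 6 to align 8 for vx
vx at 56 (size 8, align 8) → ends 64
score at 64 (size 8, align 8) → ends 72
state at 72 (size 4, align 4) → ends 76

72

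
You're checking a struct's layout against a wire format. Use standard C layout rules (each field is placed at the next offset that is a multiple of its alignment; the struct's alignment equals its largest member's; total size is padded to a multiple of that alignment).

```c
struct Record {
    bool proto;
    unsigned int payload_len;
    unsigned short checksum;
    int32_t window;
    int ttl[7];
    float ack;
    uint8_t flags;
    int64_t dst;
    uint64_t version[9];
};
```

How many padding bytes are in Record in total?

12

@0: proto [1B, align 1] → 1
+3 pad (align 4)
@4: payload_len [4B, align 4] → 8
@8: checksum [2B, align 2] → 10
+2 pad (align 4)
@12: window [4B, align 4] → 16
@16: ttl [28B, align 4] → 44
@44: ack [4B, align 4] → 48
@48: flags [1B, align 1] → 49
+7 pad (align 8)
@56: dst [8B, align 8] → 64
@64: version [72B, align 8] → 136
size 136, align 8
data bytes 124, size 136 → padding 12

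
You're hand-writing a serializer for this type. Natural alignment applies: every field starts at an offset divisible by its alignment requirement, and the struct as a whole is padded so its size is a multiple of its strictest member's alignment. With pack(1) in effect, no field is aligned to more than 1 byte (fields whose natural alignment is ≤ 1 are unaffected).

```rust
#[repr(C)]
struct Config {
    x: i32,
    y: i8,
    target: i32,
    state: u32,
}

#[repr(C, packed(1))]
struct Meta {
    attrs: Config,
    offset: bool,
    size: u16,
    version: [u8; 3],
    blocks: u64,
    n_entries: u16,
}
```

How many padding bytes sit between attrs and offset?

Config: @0: x [4B, align 4] → 4; @4: y [1B, align 1] → 5; +3 pad (align 4); @8: target [4B, align 4] → 12; @12: state [4B, align 4] → 16; size 16, align 4
@0: attrs [16B, align 1] → 16
@16: offset [1B, align 1] → 17

0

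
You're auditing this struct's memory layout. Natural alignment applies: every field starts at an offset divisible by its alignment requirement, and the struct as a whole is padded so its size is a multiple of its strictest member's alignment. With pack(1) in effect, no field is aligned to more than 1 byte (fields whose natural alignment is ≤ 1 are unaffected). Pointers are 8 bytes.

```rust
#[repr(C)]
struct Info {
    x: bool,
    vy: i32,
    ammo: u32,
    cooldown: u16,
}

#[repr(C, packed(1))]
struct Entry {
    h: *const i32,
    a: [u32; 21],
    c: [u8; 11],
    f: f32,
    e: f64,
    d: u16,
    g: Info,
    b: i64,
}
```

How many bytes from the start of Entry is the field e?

Info: x at 0 (size 1, align 1) → ends 1; pad 3 to align 4 for vy; vy at 4 (size 4, align 4) → ends 8; ammo at 8 (size 4, align 4) → ends 12; cooldown at 12 (size 2, align 2) → ends 14; tail pad 2 to reach multiple of 4; total 16 bytes, alignment 4
h at 0 (size 8, align 1) → ends 8
a at 8 (size 84, align 1) → ends 92
c at 92 (size 11, align 1) → ends 103
f at 103 (size 4, align 1) → ends 107
e at 107 (size 8, align 1) → ends 115

107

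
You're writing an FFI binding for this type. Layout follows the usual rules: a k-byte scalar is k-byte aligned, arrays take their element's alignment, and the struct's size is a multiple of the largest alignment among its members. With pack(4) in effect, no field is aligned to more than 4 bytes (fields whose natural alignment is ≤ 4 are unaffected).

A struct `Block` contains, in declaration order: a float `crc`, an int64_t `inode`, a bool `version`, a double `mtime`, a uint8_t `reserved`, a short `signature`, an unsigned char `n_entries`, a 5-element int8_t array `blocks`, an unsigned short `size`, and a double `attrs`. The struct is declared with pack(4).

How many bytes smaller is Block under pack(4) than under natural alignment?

12

natural layout:
  crc at 0 (size 4, align 4) → ends 4
  pad 4 to align 8 for inode
  inode at 8 (size 8, align 8) → ends 16
  version at 16 (size 1, align 1) → ends 17
  pad 7 to align 8 for mtime
  mtime at 24 (size 8, align 8) → ends 32
  reserved at 32 (size 1, align 1) → ends 33
  pad 1 to align 2 for signature
  signature at 34 (size 2, align 2) → ends 36
  n_entries at 36 (size 1, align 1) → ends 37
  blocks at 37 (size 5, align 1) → ends 42
  size at 42 (size 2, align 2) → ends 44
  pad 4 to align 8 for attrs
  attrs at 48 (size 8, align 8) → ends 56
  total 56 bytes, alignment 8
packed(4) layout:
  crc at 0 (size 4, align 4) → ends 4
  inode at 4 (size 8, align 4) → ends 12
  version at 12 (size 1, align 1) → ends 13
  pad 3 to align 4 for mtime
  mtime at 16 (size 8, align 4) → ends 24
  reserved at 24 (size 1, align 1) → ends 25
  pad 1 to align 2 for signature
  signature at 26 (size 2, align 2) → ends 28
  n_entries at 28 (size 1, align 1) → ends 29
  blocks at 29 (size 5, align 1) → ends 34
  size at 34 (size 2, align 2) → ends 36
  attrs at 36 (size 8, align 4) → ends 44
  total 44 bytes, alignment 4
56 − 44 = 12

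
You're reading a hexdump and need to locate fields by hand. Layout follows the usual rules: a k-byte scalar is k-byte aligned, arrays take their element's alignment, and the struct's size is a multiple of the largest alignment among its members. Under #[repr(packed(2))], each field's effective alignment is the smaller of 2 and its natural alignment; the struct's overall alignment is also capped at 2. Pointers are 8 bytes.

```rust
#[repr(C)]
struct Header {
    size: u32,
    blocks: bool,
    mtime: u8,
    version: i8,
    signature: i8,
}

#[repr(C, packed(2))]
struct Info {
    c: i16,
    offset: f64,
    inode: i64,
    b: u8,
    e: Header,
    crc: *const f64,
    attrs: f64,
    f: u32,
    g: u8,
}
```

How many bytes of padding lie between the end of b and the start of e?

Header: size at 0 (size 4, align 4) → ends 4; blocks at 4 (size 1, align 1) → ends 5; mtime at 5 (size 1, align 1) → ends 6; version at 6 (size 1, align 1) → ends 7; signature at 7 (size 1, align 1) → ends 8; total 8 bytes, alignment 4
c at 0 (size 2, align 2) → ends 2
offset at 2 (size 8, align 2) → ends 10
inode at 10 (size 8, align 2) → ends 18
b at 18 (size 1, align 1) → ends 19
pad 1 to align 2 for e
e at 20 (size 8, align 2) → ends 28

1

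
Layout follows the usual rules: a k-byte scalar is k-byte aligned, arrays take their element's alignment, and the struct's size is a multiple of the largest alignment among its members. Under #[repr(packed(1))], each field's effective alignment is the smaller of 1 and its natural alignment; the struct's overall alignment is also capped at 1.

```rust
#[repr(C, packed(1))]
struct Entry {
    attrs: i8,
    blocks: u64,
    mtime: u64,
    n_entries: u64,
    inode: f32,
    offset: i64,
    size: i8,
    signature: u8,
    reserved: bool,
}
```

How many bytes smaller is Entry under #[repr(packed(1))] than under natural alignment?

16

natural layout:
  @0: attrs [1B, align 1] → 1
  +7 pad (align 8)
  @8: blocks [8B, align 8] → 16
  @16: mtime [8B, align 8] → 24
  @24: n_entries [8B, align 8] → 32
  @32: inode [4B, align 4] → 36
  +4 pad (align 8)
  @40: offset [8B, align 8] → 48
  @48: size [1B, align 1] → 49
  @49: signature [1B, align 1] → 50
  @50: reserved [1B, align 1] → 51
  +5 tail pad (align 8)
  size 56, align 8
packed(1) layout:
  @0: attrs [1B, align 1] → 1
  @1: blocks [8B, align 1] → 9
  @9: mtime [8B, align 1] → 17
  @17: n_entries [8B, align 1] → 25
  @25: inode [4B, align 1] → 29
  @29: offset [8B, align 1] → 37
  @37: size [1B, align 1] → 38
  @38: signature [1B, align 1] → 39
  @39: reserved [1B, align 1] → 40
  size 40, align 1
56 − 40 = 16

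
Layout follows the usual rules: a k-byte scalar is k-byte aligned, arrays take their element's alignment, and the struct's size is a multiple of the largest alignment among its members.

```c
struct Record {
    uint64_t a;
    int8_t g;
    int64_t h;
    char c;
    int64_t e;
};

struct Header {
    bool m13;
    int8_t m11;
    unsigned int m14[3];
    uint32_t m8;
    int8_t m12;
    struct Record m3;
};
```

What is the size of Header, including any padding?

Record: @0: a [8B, align 8] → 8; @8: g [1B, align 1] → 9; +7 pad (align 8); @16: h [8B, align 8] → 24; @24: c [1B, align 1] → 25; +7 pad (align 8); @32: e [8B, align 8] → 40; size 40, align 8
@0: m13 [1B, align 1] → 1
@1: m11 [1B, align 1] → 2
+2 pad (align 4)
@4: m14 [12B, align 4] → 16
@16: m8 [4B, align 4] → 20
@20: m12 [1B, align 1] → 21
+3 pad (align 8)
@24: m3 [40B, align 8] → 64
size 64, align 8

64 bytes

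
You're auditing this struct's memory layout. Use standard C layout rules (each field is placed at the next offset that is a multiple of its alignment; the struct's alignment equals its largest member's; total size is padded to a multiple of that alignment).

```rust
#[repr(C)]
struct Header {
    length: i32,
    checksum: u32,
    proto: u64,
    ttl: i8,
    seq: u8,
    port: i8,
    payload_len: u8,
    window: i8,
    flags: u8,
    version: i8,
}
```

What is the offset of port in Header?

length at 0 (size 4, align 4) → ends 4
checksum at 4 (size 4, align 4) → ends 8
proto at 8 (size 8, align 8) → ends 16
ttl at 16 (size 1, align 1) → ends 17
seq at 17 (size 1, align 1) → ends 18
port at 18 (size 1, align 1) → ends 19

18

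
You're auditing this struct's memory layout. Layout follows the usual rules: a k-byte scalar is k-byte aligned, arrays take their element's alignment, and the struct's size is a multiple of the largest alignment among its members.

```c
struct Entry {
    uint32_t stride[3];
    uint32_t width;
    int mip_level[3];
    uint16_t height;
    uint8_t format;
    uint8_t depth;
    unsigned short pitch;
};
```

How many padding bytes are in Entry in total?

2

@0: stride [12B, align 4] → 12
@12: width [4B, align 4] → 16
@16: mip_level [12B, align 4] → 28
@28: height [2B, align 2] → 30
@30: format [1B, align 1] → 31
@31: depth [1B, align 1] → 32
@32: pitch [2B, align 2] → 34
+2 tail pad (align 4)
size 36, align 4
data bytes 34, size 36 → padding 2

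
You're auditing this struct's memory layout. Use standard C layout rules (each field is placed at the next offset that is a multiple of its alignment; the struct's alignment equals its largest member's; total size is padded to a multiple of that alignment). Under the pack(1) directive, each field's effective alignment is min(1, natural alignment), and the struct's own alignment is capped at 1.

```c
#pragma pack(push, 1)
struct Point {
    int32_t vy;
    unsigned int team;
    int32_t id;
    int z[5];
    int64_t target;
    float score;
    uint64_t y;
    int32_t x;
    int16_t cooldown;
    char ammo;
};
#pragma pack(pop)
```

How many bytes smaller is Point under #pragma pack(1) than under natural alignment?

5

natural layout:
  0..4  vy  (4B, 4-aligned)
  4..8  team  (4B, 4-aligned)
  8..12  id  (4B, 4-aligned)
  12..32  z  (20B, 4-aligned)
  32..40  target  (8B, 8-aligned)
  40..44  score  (4B, 4-aligned)
  44..48  -- padding (4B)
  48..56  y  (8B, 8-aligned)
  56..60  x  (4B, 4-aligned)
  60..62  cooldown  (2B, 2-aligned)
  62..63  ammo  (1B, 1-aligned)
  63..64  -- tail padding (1B)
  sizeof = 64, alignof = 8
packed(1) layout:
  0..4  vy  (4B, 1-aligned)
  4..8  team  (4B, 1-aligned)
  8..12  id  (4B, 1-aligned)
  12..32  z  (20B, 1-aligned)
  32..40  target  (8B, 1-aligned)
  40..44  score  (4B, 1-aligned)
  44..52  y  (8B, 1-aligned)
  52..56  x  (4B, 1-aligned)
  56..58  cooldown  (2B, 1-aligned)
  58..59  ammo  (1B, 1-aligned)
  sizeof = 59, alignof = 1
64 − 59 = 5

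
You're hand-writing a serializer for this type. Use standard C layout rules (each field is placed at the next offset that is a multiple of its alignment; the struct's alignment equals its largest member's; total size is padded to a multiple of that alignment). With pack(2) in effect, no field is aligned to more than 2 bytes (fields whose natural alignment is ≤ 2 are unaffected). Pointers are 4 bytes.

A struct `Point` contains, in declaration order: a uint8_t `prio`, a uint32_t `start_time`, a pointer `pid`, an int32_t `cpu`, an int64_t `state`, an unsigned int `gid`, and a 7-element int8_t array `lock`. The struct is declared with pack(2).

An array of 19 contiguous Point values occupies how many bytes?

0..1  prio  (1B, 1-aligned)
1..2  -- padding (1B)
2..6  start_time  (4B, 2-aligned)
6..10  pid  (4B, 2-aligned)
10..14  cpu  (4B, 2-aligned)
14..22  state  (8B, 2-aligned)
22..26  gid  (4B, 2-aligned)
26..33  lock  (7B, 1-aligned)
33..34  -- tail padding (1B)
sizeof = 34, alignof = 2
array of 19: 19 × 34 = 646

646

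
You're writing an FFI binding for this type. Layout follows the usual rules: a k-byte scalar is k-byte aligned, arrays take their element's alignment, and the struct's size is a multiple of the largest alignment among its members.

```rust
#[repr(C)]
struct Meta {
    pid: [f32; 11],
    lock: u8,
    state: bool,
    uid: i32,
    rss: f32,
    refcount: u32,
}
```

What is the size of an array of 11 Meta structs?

660

@0: pid [44B, align 4] → 44
@44: lock [1B, align 1] → 45
@45: state [1B, align 1] → 46
+2 pad (align 4)
@48: uid [4B, align 4] → 52
@52: rss [4B, align 4] → 56
@56: refcount [4B, align 4] → 60
size 60, align 4
array of 11: 11 × 60 = 660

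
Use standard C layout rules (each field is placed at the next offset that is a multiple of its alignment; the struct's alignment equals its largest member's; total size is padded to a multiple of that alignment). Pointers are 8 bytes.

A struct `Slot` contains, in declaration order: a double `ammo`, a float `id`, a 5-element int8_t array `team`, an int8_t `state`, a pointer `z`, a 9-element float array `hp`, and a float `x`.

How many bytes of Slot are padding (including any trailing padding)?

@0: ammo [8B, align 8] → 8
@8: id [4B, align 4] → 12
@12: team [5B, align 1] → 17
@17: state [1B, align 1] → 18
+6 pad (align 8)
@24: z [8B, align 8] → 32
@32: hp [36B, align 4] → 68
@68: x [4B, align 4] → 72
size 72, align 8
data bytes 66, size 72 → padding 6

6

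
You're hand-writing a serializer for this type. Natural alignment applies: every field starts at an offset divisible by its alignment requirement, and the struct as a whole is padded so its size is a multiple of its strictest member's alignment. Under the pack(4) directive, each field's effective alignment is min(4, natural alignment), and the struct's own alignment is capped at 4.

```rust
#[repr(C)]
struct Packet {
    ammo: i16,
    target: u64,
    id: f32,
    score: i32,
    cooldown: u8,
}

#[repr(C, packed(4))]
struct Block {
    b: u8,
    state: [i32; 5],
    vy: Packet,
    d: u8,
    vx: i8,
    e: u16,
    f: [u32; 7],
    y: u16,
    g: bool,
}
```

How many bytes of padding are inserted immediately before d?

Packet: ammo at 0 (size 2, align 2) → ends 2; pad 6 to align 8 for target; target at 8 (size 8, align 8) → ends 16; id at 16 (size 4, align 4) → ends 20; score at 20 (size 4, align 4) → ends 24; cooldown at 24 (size 1, align 1) → ends 25; tail pad 7 to reach multiple of 8; total 32 bytes, alignment 8
b at 0 (size 1, align 1) → ends 1
pad 3 to align 4 for state
state at 4 (size 20, align 4) → ends 24
vy at 24 (size 32, align 4) → ends 56
d at 56 (size 1, align 1) → ends 57

0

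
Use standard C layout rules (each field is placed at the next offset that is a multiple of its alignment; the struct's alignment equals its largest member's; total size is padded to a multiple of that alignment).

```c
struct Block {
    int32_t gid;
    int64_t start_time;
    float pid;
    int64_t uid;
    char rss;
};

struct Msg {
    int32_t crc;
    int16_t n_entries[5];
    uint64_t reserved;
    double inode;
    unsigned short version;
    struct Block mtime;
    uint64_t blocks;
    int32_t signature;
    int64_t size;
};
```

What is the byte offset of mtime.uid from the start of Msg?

Block: 0..4  gid  (4B, 4-aligned); 4..8  -- padding (4B); 8..16  start_time  (8B, 8-aligned); 16..20  pid  (4B, 4-aligned); 20..24  -- padding (4B); 24..32  uid  (8B, 8-aligned); 32..33  rss  (1B, 1-aligned); 33..40  -- tail padding (7B); sizeof = 40, alignof = 8
0..4  crc  (4B, 4-aligned)
4..14  n_entries  (10B, 2-aligned)
14..16  -- padding (2B)
16..24  reserved  (8B, 8-aligned)
24..32  inode  (8B, 8-aligned)
32..34  version  (2B, 2-aligned)
34..40  -- padding (6B)
40..80  mtime  (40B, 8-aligned)
within Block: uid at 24
40 + 24 = 64

64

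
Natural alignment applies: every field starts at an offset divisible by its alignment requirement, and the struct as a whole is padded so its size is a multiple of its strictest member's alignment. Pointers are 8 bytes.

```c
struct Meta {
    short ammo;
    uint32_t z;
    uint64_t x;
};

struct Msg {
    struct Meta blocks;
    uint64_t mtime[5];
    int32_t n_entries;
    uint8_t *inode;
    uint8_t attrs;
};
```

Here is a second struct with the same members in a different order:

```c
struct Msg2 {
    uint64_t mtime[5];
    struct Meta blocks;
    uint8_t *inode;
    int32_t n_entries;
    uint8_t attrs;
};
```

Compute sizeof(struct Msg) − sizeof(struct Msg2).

8

Meta: ammo at 0 (size 2, align 2) → ends 2; pad 2 to align 4 for z; z at 4 (size 4, align 4) → ends 8; x at 8 (size 8, align 8) → ends 16; total 16 bytes, alignment 8
blocks at 0 (size 16, align 8) → ends 16
mtime at 16 (size 40, align 8) → ends 56
n_entries at 56 (size 4, align 4) → ends 60
pad 4 to align 8 for inode
inode at 64 (size 8, align 8) → ends 72
attrs at 72 (size 1, align 1) → ends 73
tail pad 7 to reach multiple of 8
total 80 bytes, alignment 8
— Msg2 —
mtime at 0 (size 40, align 8) → ends 40
blocks at 40 (size 16, align 8) → ends 56
inode at 56 (size 8, align 8) → ends 64
n_entries at 64 (size 4, align 4) → ends 68
attrs at 68 (size 1, align 1) → ends 69
tail pad 3 to reach multiple of 8
total 72 bytes, alignment 8
80 − 72 = 8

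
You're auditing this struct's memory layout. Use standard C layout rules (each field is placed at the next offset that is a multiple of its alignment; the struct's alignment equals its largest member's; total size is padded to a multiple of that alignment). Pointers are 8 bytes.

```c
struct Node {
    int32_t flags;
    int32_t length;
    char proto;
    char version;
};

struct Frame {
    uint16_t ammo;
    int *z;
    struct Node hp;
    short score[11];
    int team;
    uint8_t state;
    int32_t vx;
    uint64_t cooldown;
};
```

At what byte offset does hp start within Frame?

Node: flags at 0 (size 4, align 4) → ends 4; length at 4 (size 4, align 4) → ends 8; proto at 8 (size 1, align 1) → ends 9; version at 9 (size 1, align 1) → ends 10; tail pad 2 to reach multiple of 4; total 12 bytes, alignment 4
ammo at 0 (size 2, align 2) → ends 2
pad 6 to align 8 for z
z at 8 (size 8, align 8) → ends 16
hp at 16 (size 12, align 4) → ends 28

16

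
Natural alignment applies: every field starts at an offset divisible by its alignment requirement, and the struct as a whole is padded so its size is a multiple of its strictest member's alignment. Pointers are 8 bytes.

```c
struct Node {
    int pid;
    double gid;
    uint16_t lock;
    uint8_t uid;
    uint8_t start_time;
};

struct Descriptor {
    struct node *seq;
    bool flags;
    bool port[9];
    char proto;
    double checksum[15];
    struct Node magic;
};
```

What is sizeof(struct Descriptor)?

Node: pid at 0 (size 4, align 4) → ends 4; pad 4 to align 8 for gid; gid at 8 (size 8, align 8) → ends 16; lock at 16 (size 2, align 2) → ends 18; uid at 18 (size 1, align 1) → ends 19; start_time at 19 (size 1, align 1) → ends 20; tail pad 4 to reach multiple of 8; total 24 bytes, alignment 8
seq at 0 (size 8, align 8) → ends 8
flags at 8 (size 1, align 1) → ends 9
port at 9 (size 9, align 1) → ends 18
proto at 18 (size 1, align 1) → ends 19
pad 5 to align 8 for checksum
checksum at 24 (size 120, align 8) → ends 144
magic at 144 (size 24, align 8) → ends 168
total 168 bytes, alignment 8

168 bytes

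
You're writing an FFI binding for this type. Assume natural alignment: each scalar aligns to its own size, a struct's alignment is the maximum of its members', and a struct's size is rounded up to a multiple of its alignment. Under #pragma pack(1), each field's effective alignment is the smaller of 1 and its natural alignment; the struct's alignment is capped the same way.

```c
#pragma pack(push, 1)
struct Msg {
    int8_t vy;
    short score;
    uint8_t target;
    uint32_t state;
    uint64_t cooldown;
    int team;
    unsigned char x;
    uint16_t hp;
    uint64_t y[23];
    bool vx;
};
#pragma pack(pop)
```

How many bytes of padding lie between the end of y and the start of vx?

@0: vy [1B, align 1] → 1
@1: score [2B, align 1] → 3
@3: target [1B, align 1] → 4
@4: state [4B, align 1] → 8
@8: cooldown [8B, align 1] → 16
@16: team [4B, align 1] → 20
@20: x [1B, align 1] → 21
@21: hp [2B, align 1] → 23
@23: y [184B, align 1] → 207
@207: vx [1B, align 1] → 208

0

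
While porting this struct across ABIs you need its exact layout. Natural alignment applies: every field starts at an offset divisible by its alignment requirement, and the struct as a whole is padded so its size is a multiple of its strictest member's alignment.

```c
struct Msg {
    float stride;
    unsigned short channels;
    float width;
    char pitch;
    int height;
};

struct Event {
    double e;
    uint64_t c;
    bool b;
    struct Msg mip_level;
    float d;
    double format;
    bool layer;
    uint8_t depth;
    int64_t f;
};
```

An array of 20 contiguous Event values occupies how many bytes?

Msg: @0: stride [4B, align 4] → 4; @4: channels [2B, align 2] → 6; +2 pad (align 4); @8: width [4B, align 4] → 12; @12: pitch [1B, align 1] → 13; +3 pad (align 4); @16: height [4B, align 4] → 20; size 20, align 4
@0: e [8B, align 8] → 8
@8: c [8B, align 8] → 16
@16: b [1B, align 1] → 17
+3 pad (align 4)
@20: mip_level [20B, align 4] → 40
@40: d [4B, align 4] → 44
+4 pad (align 8)
@48: format [8B, align 8] → 56
@56: layer [1B, align 1] → 57
@57: depth [1B, align 1] → 58
+6 pad (align 8)
@64: f [8B, align 8] → 72
size 72, align 8
array of 20: 20 × 72 = 1440

1440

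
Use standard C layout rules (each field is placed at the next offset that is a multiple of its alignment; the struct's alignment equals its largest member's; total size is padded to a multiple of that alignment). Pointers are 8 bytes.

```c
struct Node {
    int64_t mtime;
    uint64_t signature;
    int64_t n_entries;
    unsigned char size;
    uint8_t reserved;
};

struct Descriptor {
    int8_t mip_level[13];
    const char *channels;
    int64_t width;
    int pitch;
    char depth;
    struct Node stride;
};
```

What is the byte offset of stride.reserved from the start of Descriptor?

65

Node: 0..8  mtime  (8B, 8-aligned); 8..16  signature  (8B, 8-aligned); 16..24  n_entries  (8B, 8-aligned); 24..25  size  (1B, 1-aligned); 25..26  reserved  (1B, 1-aligned); 26..32  -- tail padding (6B); sizeof = 32, alignof = 8
0..13  mip_level  (13B, 1-aligned)
13..16  -- padding (3B)
16..24  channels  (8B, 8-aligned)
24..32  width  (8B, 8-aligned)
32..36  pitch  (4B, 4-aligned)
36..37  depth  (1B, 1-aligned)
37..40  -- padding (3B)
40..72  stride  (32B, 8-aligned)
within Node: reserved at 25
40 + 25 = 65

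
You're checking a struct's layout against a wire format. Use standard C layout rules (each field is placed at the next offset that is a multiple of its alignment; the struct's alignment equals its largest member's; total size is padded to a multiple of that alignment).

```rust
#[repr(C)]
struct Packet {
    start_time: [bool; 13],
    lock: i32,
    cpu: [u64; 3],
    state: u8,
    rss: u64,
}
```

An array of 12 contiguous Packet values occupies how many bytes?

768

@0: start_time [13B, align 1] → 13
+3 pad (align 4)
@16: lock [4B, align 4] → 20
+4 pad (align 8)
@24: cpu [24B, align 8] → 48
@48: state [1B, align 1] → 49
+7 pad (align 8)
@56: rss [8B, align 8] → 64
size 64, align 8
array of 12: 12 × 64 = 768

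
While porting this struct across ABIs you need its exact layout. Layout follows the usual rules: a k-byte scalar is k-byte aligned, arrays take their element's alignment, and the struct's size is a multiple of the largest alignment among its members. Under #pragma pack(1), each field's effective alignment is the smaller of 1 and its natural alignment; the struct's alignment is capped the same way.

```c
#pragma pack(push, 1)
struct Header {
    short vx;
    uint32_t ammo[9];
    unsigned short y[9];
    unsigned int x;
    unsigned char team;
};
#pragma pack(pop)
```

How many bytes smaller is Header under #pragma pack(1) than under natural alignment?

natural layout:
  @0: vx [2B, align 2] → 2
  +2 pad (align 4)
  @4: ammo [36B, align 4] → 40
  @40: y [18B, align 2] → 58
  +2 pad (align 4)
  @60: x [4B, align 4] → 64
  @64: team [1B, align 1] → 65
  +3 tail pad (align 4)
  size 68, align 4
packed(1) layout:
  @0: vx [2B, align 1] → 2
  @2: ammo [36B, align 1] → 38
  @38: y [18B, align 1] → 56
  @56: x [4B, align 1] → 60
  @60: team [1B, align 1] → 61
  size 61, align 1
68 − 61 = 7

7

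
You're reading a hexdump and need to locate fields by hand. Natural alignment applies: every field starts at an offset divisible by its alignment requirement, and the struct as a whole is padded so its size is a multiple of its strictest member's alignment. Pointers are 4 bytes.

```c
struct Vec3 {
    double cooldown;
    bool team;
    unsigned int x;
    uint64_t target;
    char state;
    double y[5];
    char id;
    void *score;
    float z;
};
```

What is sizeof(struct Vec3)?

88

@0: cooldown [8B, align 8] → 8
@8: team [1B, align 1] → 9
+3 pad (align 4)
@12: x [4B, align 4] → 16
@16: target [8B, align 8] → 24
@24: state [1B, align 1] → 25
+7 pad (align 8)
@32: y [40B, align 8] → 72
@72: id [1B, align 1] → 73
+3 pad (align 4)
@76: score [4B, align 4] → 80
@80: z [4B, align 4] → 84
+4 tail pad (align 8)
size 88, align 8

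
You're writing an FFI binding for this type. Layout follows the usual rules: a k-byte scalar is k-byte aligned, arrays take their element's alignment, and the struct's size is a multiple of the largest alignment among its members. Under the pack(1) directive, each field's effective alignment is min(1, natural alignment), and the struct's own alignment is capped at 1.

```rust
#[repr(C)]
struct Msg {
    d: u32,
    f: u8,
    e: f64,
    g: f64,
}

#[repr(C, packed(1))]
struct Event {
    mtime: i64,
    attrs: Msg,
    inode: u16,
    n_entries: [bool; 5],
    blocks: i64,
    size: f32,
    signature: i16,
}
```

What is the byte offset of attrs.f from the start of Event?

12

Msg: @0: d [4B, align 4] → 4; @4: f [1B, align 1] → 5; +3 pad (align 8); @8: e [8B, align 8] → 16; @16: g [8B, align 8] → 24; size 24, align 8
@0: mtime [8B, align 1] → 8
@8: attrs [24B, align 1] → 32
within Msg: f at 4
8 + 4 = 12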